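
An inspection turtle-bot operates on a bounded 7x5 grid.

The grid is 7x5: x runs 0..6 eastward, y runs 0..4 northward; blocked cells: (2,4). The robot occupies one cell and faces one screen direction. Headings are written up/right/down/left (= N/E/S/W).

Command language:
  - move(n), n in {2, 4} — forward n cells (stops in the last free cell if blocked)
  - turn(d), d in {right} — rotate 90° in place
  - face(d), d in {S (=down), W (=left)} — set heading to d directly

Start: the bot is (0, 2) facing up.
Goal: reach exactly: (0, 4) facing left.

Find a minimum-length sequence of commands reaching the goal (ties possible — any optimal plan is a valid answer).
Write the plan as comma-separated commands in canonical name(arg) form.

move(2), face(W)

initial: (0, 2) facing up
[1] after move(2): (0, 4) facing up
[2] after face(W): (0, 4) facing left
minimal: 2 command(s), checked below 2.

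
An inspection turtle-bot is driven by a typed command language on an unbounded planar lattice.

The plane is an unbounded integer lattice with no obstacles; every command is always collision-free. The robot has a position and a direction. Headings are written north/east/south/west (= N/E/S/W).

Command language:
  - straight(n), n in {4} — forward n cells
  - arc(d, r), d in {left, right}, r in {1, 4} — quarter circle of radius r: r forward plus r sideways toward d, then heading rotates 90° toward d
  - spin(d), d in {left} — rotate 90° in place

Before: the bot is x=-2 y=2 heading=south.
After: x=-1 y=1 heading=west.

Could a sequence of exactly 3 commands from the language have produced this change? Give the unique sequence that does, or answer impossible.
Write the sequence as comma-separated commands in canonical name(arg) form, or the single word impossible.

key: order matters: swapping arc(left, 1) and spin(left) lands elsewhere
begin: x=-2 y=2 heading=south
[1] after arc(left, 1): x=-1 y=1 heading=east
[2] after spin(left): x=-1 y=1 heading=north
[3] after spin(left): x=-1 y=1 heading=west
no other 3-command option fits: unique.

arc(left, 1), spin(left), spin(left)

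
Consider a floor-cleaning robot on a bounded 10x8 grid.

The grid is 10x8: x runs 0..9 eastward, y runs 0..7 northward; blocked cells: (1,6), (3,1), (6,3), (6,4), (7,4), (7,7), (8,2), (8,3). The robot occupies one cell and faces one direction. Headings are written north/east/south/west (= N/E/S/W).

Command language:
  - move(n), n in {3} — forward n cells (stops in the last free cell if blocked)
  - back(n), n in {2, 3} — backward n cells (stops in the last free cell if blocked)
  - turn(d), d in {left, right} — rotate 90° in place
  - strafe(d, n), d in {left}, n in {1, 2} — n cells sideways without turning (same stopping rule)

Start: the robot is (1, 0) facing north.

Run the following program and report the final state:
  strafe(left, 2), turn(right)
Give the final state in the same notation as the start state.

start: (1, 0) facing north
[1] after strafe(left, 2): (0, 0) facing north
[2] after turn(right): (0, 0) facing east

(0, 0) facing east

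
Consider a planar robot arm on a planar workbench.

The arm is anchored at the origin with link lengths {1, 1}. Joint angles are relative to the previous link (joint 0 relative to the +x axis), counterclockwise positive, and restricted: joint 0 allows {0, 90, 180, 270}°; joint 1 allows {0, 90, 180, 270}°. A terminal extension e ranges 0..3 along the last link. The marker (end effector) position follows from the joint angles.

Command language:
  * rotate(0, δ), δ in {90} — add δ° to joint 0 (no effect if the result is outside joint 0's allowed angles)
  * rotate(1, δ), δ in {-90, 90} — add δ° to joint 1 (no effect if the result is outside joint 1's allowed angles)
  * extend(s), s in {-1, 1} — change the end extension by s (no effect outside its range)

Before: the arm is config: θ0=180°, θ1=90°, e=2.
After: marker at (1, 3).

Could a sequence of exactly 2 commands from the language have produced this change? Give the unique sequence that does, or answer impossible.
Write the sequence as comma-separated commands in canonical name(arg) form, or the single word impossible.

rotate(0, 90), rotate(0, 90)

from: config: θ0=180°, θ1=90°, e=2
[1] after rotate(0, 90): config: θ0=270°, θ1=90°, e=2
[2] after rotate(0, 90): config: θ0=0°, θ1=90°, e=2
no rival 2-sequence matches.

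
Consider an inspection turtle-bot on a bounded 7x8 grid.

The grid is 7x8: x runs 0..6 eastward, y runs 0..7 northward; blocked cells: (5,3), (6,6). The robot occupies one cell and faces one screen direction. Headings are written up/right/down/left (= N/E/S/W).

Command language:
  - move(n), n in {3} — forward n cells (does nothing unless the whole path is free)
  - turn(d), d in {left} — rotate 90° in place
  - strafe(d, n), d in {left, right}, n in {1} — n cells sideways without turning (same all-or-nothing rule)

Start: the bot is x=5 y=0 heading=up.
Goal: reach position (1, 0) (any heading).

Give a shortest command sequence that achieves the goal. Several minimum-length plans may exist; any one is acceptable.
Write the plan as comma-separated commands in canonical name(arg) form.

strafe(left, 1), turn(left), move(3)

from: x=5 y=0 heading=up
[1] after strafe(left, 1): x=4 y=0 heading=up
[2] after turn(left): x=4 y=0 heading=left
[3] after move(3): x=1 y=0 heading=left
shorter routes all fall short; 3 is best.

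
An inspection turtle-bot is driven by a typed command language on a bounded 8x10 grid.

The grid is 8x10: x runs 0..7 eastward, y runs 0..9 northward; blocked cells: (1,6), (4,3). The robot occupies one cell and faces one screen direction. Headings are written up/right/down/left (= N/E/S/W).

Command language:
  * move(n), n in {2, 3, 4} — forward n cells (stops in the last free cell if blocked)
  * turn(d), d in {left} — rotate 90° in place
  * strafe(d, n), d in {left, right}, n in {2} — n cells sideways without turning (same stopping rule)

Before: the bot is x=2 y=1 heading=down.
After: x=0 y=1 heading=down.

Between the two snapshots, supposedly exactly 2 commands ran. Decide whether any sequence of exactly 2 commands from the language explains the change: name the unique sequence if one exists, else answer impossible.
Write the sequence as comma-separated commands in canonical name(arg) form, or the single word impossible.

strafe(right, 2), strafe(right, 2)

key: heading stays S — no command in the sequence turns
from: x=2 y=1 heading=down
t=1 strafe(right, 2) ⇒ x=0 y=1 heading=down
t=2 strafe(right, 2) ⇒ x=0 y=1 heading=down
no other 2-command option fits: unique.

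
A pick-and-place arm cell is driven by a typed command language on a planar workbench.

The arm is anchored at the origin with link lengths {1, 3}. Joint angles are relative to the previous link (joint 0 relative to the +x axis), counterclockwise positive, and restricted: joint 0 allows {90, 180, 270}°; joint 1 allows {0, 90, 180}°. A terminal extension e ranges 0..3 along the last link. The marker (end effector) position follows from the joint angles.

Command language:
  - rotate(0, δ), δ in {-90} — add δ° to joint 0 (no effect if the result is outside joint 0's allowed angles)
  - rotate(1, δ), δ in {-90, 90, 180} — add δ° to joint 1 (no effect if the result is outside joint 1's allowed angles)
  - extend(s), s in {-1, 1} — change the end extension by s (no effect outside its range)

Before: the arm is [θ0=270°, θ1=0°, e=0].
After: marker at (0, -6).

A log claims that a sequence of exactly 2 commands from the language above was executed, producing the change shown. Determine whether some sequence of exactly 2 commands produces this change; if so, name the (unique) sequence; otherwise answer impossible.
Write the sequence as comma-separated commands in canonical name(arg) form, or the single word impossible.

extend(1), extend(1)

from: [θ0=270°, θ1=0°, e=0]
step 1 (extend(1)): [θ0=270°, θ1=0°, e=1]
step 2 (extend(1)): [θ0=270°, θ1=0°, e=2]
uniquely the one of 36 2-step routes that fits.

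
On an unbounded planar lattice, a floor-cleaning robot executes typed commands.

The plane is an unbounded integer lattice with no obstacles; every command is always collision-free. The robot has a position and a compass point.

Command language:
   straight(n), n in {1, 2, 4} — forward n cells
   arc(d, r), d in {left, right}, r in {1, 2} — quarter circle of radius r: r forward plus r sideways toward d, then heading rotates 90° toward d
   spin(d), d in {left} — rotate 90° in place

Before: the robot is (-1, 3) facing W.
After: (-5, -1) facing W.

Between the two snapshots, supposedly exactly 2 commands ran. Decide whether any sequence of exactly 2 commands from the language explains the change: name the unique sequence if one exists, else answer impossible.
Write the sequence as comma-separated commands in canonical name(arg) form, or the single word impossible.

arc(left, 2), arc(right, 2)

key: heading stays W — rotations cancel among the 2 commands
begin: (-1, 3) facing W
[1] after arc(left, 2): (-3, 1) facing S
[2] after arc(right, 2): (-5, -1) facing W
no rival 2-sequence matches.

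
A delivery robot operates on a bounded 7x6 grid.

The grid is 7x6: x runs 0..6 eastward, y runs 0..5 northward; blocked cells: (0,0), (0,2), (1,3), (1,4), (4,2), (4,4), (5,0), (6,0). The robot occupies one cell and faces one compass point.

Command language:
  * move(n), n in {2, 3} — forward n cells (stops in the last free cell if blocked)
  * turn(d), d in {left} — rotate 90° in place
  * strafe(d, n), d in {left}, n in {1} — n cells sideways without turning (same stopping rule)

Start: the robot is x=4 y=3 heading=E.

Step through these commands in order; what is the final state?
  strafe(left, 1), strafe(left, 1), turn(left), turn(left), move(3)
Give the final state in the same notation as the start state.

t0: x=4 y=3 heading=E
[1] after strafe(left, 1): x=4 y=3 heading=E
[2] after strafe(left, 1): x=4 y=3 heading=E
[3] after turn(left): x=4 y=3 heading=N
[4] after turn(left): x=4 y=3 heading=W
[5] after move(3): x=2 y=3 heading=W

x=2 y=3 heading=W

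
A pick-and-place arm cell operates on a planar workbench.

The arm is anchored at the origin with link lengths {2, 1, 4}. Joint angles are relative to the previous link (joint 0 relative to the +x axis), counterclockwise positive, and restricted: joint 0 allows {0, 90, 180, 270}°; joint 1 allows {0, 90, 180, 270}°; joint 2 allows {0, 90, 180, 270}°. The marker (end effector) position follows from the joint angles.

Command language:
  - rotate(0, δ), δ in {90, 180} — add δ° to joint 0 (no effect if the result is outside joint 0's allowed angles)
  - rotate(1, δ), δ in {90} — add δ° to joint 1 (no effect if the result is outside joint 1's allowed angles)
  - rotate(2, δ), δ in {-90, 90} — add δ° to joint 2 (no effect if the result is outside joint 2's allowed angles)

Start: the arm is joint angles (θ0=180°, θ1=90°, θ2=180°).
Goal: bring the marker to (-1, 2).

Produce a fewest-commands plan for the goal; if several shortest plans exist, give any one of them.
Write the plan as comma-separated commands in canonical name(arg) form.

rotate(1, 90), rotate(1, 90), rotate(0, 90), rotate(2, 90)

start: joint angles (θ0=180°, θ1=90°, θ2=180°)
step 1 (rotate(1, 90)): joint angles (θ0=180°, θ1=180°, θ2=180°)
step 2 (rotate(1, 90)): joint angles (θ0=180°, θ1=270°, θ2=180°)
step 3 (rotate(0, 90)): joint angles (θ0=270°, θ1=270°, θ2=180°)
step 4 (rotate(2, 90)): joint angles (θ0=270°, θ1=270°, θ2=270°)
no 3-step plan works, so 4 is optimal.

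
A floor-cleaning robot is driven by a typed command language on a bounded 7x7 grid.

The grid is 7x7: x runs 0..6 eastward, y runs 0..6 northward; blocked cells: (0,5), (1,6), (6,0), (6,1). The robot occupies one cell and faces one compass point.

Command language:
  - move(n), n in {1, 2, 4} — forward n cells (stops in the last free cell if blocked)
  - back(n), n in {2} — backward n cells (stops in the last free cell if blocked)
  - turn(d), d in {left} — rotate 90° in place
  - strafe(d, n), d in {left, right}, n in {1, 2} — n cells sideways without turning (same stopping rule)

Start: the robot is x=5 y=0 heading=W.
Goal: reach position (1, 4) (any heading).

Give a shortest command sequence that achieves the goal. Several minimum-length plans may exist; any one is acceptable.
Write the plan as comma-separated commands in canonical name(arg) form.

begin: x=5 y=0 heading=W
[1] after move(4): x=1 y=0 heading=W
[2] after strafe(right, 2): x=1 y=2 heading=W
[3] after strafe(right, 2): x=1 y=4 heading=W
no 2-step plan works, so 3 is optimal.

move(4), strafe(right, 2), strafe(right, 2)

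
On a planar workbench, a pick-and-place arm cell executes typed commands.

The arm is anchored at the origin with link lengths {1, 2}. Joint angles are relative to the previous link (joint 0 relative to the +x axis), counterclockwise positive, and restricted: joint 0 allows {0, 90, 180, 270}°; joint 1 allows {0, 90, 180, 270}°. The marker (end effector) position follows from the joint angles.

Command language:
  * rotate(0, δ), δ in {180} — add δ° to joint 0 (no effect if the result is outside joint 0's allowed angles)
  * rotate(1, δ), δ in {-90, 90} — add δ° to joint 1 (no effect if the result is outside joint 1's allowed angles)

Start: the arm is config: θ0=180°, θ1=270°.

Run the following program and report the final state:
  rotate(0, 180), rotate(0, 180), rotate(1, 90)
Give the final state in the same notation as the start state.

config: θ0=180°, θ1=0°

initial: config: θ0=180°, θ1=270°
t=1 rotate(0, 180) ⇒ config: θ0=0°, θ1=270°
t=2 rotate(0, 180) ⇒ config: θ0=180°, θ1=270°
t=3 rotate(1, 90) ⇒ config: θ0=180°, θ1=0°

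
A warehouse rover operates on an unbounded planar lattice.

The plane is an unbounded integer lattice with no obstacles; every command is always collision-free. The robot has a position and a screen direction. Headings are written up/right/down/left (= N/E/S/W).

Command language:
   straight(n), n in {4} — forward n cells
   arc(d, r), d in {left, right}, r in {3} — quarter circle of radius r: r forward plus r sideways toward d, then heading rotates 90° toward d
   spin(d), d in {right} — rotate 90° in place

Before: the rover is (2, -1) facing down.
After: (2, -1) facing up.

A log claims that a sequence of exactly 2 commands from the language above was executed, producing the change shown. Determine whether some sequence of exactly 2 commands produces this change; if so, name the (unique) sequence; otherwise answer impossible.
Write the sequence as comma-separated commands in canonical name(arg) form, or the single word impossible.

key: parked at (2,-1) the whole time — nothing moves the robot
begin: (2, -1) facing down
1. spin(right) → (2, -1) facing left
2. spin(right) → (2, -1) facing up
all 16 alternatives checked — unique.

spin(right), spin(right)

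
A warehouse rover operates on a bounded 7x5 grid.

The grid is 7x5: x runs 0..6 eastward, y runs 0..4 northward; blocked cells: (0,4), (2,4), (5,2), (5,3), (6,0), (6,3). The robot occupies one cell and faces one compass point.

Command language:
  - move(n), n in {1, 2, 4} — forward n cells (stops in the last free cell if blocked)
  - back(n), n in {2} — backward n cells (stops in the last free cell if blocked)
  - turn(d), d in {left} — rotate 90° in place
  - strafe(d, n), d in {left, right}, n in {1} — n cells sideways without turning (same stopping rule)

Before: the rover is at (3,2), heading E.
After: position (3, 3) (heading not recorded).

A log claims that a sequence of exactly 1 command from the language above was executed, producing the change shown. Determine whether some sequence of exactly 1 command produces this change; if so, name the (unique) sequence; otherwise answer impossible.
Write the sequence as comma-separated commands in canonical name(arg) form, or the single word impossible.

begin: at (3,2), heading E
[1] after strafe(left, 1): at (3,3), heading E
all 7 alternatives checked — unique.

strafe(left, 1)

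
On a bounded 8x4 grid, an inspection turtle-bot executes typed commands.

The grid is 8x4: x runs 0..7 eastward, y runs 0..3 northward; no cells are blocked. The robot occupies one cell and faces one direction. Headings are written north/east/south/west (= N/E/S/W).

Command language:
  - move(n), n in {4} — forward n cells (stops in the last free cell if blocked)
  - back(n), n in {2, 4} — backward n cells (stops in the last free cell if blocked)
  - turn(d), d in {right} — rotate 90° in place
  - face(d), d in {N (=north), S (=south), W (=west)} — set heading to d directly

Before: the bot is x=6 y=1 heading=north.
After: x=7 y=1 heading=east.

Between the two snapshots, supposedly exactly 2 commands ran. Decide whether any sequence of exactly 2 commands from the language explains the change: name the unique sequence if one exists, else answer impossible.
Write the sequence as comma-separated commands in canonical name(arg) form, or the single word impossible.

key: cell and facing (now E) both changed — the 2 commands mix motion and turning
from: x=6 y=1 heading=north
t=1 turn(right) ⇒ x=6 y=1 heading=east
t=2 move(4) ⇒ x=7 y=1 heading=east
uniquely the one of 49 2-step routes that fits.

turn(right), move(4)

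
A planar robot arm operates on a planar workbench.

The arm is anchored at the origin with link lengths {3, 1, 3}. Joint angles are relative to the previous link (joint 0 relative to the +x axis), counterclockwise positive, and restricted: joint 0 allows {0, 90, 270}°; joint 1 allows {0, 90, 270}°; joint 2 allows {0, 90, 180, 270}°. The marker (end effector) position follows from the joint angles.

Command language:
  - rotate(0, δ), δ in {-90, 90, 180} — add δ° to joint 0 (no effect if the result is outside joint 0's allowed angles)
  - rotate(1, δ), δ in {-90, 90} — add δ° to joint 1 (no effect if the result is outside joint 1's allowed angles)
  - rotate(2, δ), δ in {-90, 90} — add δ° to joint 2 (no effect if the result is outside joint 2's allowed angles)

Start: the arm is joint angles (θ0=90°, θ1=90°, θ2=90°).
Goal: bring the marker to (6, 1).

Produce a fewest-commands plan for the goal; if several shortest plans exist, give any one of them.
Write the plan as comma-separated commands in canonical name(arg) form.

rotate(2, 90), rotate(2, 90), rotate(0, -90)

start: joint angles (θ0=90°, θ1=90°, θ2=90°)
[1] after rotate(2, 90): joint angles (θ0=90°, θ1=90°, θ2=180°)
[2] after rotate(2, 90): joint angles (θ0=90°, θ1=90°, θ2=270°)
[3] after rotate(0, -90): joint angles (θ0=0°, θ1=90°, θ2=270°)
no 2-step plan works, so 3 is optimal.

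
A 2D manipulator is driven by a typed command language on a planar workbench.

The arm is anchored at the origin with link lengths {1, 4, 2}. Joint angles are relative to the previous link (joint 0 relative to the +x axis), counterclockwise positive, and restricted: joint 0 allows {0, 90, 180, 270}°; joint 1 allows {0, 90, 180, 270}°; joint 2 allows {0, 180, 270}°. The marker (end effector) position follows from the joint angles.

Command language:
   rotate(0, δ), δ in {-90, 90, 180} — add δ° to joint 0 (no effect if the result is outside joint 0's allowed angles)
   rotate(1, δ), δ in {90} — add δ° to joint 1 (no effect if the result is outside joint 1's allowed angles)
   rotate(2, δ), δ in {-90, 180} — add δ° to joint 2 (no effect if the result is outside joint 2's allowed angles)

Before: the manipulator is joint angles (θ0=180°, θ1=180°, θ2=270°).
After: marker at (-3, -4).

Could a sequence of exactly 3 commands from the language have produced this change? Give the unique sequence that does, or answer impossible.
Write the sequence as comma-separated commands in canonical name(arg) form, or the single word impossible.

rotate(1, 90), rotate(1, 90), rotate(1, 90)

begin: joint angles (θ0=180°, θ1=180°, θ2=270°)
t=1 rotate(1, 90) ⇒ joint angles (θ0=180°, θ1=270°, θ2=270°)
t=2 rotate(1, 90) ⇒ joint angles (θ0=180°, θ1=0°, θ2=270°)
t=3 rotate(1, 90) ⇒ joint angles (θ0=180°, θ1=90°, θ2=270°)
all 216 alternatives checked — unique.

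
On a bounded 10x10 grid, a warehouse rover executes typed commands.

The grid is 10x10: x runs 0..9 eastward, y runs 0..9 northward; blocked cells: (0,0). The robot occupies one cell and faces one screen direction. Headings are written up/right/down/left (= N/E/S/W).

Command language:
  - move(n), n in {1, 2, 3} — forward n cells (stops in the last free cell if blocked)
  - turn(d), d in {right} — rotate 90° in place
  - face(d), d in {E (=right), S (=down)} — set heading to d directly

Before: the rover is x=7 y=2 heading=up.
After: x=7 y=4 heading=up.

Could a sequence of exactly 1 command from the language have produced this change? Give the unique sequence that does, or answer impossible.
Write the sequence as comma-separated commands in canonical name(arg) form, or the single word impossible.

key: heading stays N — the single command does not turn
start: x=7 y=2 heading=up
step 1 (move(2)): x=7 y=4 heading=up
no rival 1-sequence matches.

move(2)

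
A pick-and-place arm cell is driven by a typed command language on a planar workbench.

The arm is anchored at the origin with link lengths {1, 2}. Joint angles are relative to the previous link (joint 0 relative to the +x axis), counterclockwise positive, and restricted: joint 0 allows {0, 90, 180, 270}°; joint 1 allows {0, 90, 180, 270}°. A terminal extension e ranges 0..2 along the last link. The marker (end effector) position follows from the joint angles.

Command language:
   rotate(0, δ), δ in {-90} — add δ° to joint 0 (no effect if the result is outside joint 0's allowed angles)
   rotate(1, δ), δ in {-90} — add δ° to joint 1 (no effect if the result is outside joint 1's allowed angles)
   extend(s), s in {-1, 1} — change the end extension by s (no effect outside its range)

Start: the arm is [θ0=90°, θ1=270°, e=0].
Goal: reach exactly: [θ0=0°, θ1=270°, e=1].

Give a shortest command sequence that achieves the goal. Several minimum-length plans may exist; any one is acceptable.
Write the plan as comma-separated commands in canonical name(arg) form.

rotate(0, -90), extend(1)

start: [θ0=90°, θ1=270°, e=0]
1. rotate(0, -90) → [θ0=0°, θ1=270°, e=0]
2. extend(1) → [θ0=0°, θ1=270°, e=1]
shorter routes all fall short; 2 is best.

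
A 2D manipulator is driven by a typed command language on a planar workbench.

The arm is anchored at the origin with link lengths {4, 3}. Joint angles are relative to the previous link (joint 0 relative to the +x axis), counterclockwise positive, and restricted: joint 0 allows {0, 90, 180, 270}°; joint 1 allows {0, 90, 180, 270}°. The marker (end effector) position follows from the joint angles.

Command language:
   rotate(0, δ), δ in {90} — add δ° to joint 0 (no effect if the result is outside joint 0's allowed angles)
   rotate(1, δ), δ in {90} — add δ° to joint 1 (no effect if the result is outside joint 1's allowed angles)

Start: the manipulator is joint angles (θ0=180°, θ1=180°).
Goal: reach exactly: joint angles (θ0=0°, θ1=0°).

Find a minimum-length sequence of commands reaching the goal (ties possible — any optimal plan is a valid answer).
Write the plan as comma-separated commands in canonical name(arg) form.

begin: joint angles (θ0=180°, θ1=180°)
1. rotate(0, 90) → joint angles (θ0=270°, θ1=180°)
2. rotate(0, 90) → joint angles (θ0=0°, θ1=180°)
3. rotate(1, 90) → joint angles (θ0=0°, θ1=270°)
4. rotate(1, 90) → joint angles (θ0=0°, θ1=0°)
shorter routes all fall short; 4 is best.

rotate(0, 90), rotate(0, 90), rotate(1, 90), rotate(1, 90)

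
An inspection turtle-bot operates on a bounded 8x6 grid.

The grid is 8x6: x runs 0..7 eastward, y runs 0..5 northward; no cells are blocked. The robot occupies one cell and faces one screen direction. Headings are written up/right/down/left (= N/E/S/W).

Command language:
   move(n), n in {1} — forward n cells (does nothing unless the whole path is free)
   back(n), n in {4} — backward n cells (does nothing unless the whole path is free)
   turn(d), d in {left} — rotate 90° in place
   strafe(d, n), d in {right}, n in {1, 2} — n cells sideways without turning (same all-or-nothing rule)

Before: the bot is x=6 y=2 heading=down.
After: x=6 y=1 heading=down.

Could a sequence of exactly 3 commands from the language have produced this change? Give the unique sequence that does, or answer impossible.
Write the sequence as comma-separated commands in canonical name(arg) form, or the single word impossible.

key: the first back(4) would leave the grid, so it does nothing
initial: x=6 y=2 heading=down
t=1 back(4) ⇒ x=6 y=2 heading=down
t=2 back(4) ⇒ x=6 y=2 heading=down
t=3 move(1) ⇒ x=6 y=1 heading=down
all 125 alternatives checked — unique.

back(4), back(4), move(1)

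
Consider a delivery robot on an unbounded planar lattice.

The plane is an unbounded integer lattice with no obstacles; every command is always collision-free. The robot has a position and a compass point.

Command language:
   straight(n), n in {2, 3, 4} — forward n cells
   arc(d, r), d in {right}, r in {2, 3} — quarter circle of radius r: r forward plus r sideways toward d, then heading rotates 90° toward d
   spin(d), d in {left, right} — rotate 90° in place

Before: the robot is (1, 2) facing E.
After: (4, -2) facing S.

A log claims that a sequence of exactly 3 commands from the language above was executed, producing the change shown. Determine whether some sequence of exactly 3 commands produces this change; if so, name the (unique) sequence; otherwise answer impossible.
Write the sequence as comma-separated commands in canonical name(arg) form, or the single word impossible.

key: position moved to (4,-2) AND the heading swung to S — translation plus rotation needed
start: (1, 2) facing E
[1] after straight(3): (4, 2) facing E
[2] after spin(right): (4, 2) facing S
[3] after straight(4): (4, -2) facing S
no rival 3-sequence matches.

straight(3), spin(right), straight(4)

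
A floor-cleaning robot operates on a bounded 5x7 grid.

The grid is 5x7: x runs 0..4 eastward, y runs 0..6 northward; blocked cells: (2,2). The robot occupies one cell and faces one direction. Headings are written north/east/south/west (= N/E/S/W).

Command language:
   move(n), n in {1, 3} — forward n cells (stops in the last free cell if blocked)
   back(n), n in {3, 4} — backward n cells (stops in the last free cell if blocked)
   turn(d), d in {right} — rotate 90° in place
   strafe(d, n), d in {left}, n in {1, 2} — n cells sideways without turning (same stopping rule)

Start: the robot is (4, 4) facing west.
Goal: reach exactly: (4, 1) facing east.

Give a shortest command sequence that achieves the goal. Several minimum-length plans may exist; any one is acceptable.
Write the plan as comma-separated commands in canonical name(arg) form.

initial: (4, 4) facing west
step 1 (turn(right)): (4, 4) facing north
step 2 (back(3)): (4, 1) facing north
step 3 (turn(right)): (4, 1) facing east
minimal: 3 command(s), checked below 3.

turn(right), back(3), turn(right)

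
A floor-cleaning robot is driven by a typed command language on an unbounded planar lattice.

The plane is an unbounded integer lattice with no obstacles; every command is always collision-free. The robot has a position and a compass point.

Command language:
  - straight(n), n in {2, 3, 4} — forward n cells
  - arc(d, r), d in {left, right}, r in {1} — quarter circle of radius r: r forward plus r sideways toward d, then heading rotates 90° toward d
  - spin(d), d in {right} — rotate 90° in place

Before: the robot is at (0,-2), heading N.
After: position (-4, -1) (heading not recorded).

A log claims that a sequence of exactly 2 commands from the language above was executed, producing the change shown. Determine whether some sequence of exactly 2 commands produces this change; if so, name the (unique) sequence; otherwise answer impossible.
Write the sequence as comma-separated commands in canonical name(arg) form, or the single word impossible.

arc(left, 1), straight(3)

key: running straight(3) before arc(left, 1) would end elsewhere — order is forced
from: at (0,-2), heading N
step 1 (arc(left, 1)): at (-1,-1), heading W
step 2 (straight(3)): at (-4,-1), heading W
uniquely the one of 36 2-step routes that fits.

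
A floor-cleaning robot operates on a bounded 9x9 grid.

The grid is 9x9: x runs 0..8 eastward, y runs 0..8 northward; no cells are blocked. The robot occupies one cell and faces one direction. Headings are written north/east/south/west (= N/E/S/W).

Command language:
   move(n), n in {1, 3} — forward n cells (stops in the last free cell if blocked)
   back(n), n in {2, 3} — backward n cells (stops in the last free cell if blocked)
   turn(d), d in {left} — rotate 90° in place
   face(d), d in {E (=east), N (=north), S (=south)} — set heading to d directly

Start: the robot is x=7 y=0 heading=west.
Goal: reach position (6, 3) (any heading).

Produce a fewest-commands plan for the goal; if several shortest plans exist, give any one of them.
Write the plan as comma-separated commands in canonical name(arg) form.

begin: x=7 y=0 heading=west
1. move(1) → x=6 y=0 heading=west
2. face(N) → x=6 y=0 heading=north
3. move(3) → x=6 y=3 heading=north
no 2-step plan works, so 3 is optimal.

move(1), face(N), move(3)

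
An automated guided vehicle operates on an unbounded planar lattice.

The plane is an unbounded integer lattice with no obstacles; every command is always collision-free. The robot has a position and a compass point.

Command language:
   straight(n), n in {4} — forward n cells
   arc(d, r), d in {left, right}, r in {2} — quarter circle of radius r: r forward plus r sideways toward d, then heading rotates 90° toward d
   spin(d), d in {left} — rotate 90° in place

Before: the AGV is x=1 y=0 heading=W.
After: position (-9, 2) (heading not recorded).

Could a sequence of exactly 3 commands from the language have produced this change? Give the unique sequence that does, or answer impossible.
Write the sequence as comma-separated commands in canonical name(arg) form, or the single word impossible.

key: running arc(right, 2) before straight(4) would end elsewhere — order is forced
start: x=1 y=0 heading=W
1. straight(4) → x=-3 y=0 heading=W
2. straight(4) → x=-7 y=0 heading=W
3. arc(right, 2) → x=-9 y=2 heading=N
no rival 3-sequence matches.

straight(4), straight(4), arc(right, 2)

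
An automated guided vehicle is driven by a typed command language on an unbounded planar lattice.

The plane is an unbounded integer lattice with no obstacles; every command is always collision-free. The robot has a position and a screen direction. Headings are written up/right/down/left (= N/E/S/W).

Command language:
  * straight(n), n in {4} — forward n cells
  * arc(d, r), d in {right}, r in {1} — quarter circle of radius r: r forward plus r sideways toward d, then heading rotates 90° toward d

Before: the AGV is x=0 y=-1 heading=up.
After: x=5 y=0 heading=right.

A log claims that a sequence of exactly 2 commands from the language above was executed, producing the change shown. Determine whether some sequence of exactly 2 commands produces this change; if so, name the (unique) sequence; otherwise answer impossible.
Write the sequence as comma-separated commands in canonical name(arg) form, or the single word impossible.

key: position moved to (5,0) AND the heading swung to E — translation plus rotation needed
begin: x=0 y=-1 heading=up
1. arc(right, 1) → x=1 y=0 heading=right
2. straight(4) → x=5 y=0 heading=right
no rival 2-sequence matches.

arc(right, 1), straight(4)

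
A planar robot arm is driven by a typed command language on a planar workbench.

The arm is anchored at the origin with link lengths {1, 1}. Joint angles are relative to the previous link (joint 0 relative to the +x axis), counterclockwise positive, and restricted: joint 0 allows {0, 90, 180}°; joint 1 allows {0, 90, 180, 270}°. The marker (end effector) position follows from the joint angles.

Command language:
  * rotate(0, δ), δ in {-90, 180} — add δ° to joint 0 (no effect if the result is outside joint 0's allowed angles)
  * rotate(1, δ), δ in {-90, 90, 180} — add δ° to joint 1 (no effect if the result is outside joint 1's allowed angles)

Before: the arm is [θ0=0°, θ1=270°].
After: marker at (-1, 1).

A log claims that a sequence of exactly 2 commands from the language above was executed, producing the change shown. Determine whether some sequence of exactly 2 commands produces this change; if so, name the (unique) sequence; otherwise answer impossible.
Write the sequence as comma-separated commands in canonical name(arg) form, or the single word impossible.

rotate(0, -90), rotate(0, 180)

key: order matters: swapping rotate(0, -90) and rotate(0, 180) lands elsewhere
initial: [θ0=0°, θ1=270°]
t=1 rotate(0, -90) ⇒ [θ0=0°, θ1=270°]
t=2 rotate(0, 180) ⇒ [θ0=180°, θ1=270°]
no rival 2-sequence matches.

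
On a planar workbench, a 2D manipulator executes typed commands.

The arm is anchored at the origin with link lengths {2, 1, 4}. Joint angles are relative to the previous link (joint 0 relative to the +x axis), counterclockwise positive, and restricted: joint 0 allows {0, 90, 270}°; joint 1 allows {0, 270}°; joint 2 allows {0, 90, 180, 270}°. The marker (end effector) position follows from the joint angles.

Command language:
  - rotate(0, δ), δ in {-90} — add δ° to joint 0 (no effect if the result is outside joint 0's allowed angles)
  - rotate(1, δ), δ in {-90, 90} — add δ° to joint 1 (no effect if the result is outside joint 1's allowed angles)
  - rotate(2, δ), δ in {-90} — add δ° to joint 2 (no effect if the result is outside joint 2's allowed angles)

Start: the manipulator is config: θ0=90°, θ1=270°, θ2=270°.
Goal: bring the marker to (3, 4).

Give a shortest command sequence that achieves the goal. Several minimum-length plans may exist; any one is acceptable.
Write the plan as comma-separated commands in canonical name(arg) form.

start: config: θ0=90°, θ1=270°, θ2=270°
1. rotate(2, -90) → config: θ0=90°, θ1=270°, θ2=180°
2. rotate(2, -90) → config: θ0=90°, θ1=270°, θ2=90°
3. rotate(0, -90) → config: θ0=0°, θ1=270°, θ2=90°
4. rotate(1, 90) → config: θ0=0°, θ1=0°, θ2=90°
no 3-step plan works, so 4 is optimal.

rotate(2, -90), rotate(2, -90), rotate(0, -90), rotate(1, 90)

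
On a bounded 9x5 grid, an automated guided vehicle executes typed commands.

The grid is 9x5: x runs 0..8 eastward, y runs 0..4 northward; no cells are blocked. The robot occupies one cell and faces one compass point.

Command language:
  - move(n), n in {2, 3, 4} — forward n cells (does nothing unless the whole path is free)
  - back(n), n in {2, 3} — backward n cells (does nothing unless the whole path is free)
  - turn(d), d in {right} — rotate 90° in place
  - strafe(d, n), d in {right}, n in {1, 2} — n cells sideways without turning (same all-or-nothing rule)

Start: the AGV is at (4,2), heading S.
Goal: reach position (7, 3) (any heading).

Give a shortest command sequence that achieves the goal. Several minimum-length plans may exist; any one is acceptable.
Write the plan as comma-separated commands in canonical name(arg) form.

begin: at (4,2), heading S
1. turn(right) → at (4,2), heading W
2. back(3) → at (7,2), heading W
3. strafe(right, 1) → at (7,3), heading W
nothing shorter than 3 reaches the goal.

turn(right), back(3), strafe(right, 1)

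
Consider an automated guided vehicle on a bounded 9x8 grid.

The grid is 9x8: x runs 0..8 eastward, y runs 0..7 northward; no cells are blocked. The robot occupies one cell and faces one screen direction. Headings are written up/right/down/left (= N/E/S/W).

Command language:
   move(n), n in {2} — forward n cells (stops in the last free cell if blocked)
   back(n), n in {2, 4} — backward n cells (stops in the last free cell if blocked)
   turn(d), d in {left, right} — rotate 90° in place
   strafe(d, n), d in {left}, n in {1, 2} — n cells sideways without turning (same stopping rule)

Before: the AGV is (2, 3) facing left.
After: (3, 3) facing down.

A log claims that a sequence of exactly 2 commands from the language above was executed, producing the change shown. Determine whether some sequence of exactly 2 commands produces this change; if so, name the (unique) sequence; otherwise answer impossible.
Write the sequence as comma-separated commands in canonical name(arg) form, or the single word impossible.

key: position moved to (3,3) AND the heading swung to S — translation plus rotation needed
from: (2, 3) facing left
step 1 (turn(left)): (2, 3) facing down
step 2 (strafe(left, 1)): (3, 3) facing down
no other 2-command option fits: unique.

turn(left), strafe(left, 1)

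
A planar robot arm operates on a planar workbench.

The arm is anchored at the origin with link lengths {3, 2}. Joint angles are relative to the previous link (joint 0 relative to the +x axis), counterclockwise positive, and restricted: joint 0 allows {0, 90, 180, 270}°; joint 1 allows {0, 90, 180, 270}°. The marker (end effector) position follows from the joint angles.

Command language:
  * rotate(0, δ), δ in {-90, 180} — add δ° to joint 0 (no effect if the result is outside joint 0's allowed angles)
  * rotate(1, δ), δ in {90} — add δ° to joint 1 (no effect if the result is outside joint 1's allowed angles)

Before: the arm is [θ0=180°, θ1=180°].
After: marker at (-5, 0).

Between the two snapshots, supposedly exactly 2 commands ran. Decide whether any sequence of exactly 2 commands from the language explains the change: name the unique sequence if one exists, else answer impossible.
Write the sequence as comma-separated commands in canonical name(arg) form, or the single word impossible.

initial: [θ0=180°, θ1=180°]
t=1 rotate(1, 90) ⇒ [θ0=180°, θ1=270°]
t=2 rotate(1, 90) ⇒ [θ0=180°, θ1=0°]
no rival 2-sequence matches.

rotate(1, 90), rotate(1, 90)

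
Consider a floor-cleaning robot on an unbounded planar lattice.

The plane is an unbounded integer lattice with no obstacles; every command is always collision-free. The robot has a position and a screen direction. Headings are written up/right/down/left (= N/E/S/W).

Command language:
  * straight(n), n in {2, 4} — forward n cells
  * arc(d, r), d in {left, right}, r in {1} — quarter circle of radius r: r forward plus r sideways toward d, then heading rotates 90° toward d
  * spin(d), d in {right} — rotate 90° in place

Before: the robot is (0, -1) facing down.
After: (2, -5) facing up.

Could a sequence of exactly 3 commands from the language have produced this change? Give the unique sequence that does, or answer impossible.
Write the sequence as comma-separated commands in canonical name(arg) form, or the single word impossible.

straight(4), arc(left, 1), arc(left, 1)

key: order matters: swapping straight(4) and arc(left, 1) lands elsewhere
from: (0, -1) facing down
[1] after straight(4): (0, -5) facing down
[2] after arc(left, 1): (1, -6) facing right
[3] after arc(left, 1): (2, -5) facing up
uniquely the one of 125 3-step routes that fits.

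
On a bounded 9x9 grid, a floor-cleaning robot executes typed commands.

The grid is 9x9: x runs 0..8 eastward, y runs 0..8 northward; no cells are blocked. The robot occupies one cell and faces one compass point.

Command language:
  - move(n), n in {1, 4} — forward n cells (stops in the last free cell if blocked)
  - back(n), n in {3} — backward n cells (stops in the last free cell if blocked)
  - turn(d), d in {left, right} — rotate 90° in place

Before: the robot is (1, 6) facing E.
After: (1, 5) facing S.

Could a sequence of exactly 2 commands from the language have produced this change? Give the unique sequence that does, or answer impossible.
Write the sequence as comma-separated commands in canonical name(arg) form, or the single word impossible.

key: cell and facing (now S) both changed — the 2 commands mix motion and turning
initial: (1, 6) facing E
1. turn(right) → (1, 6) facing S
2. move(1) → (1, 5) facing S
uniquely the one of 25 2-step routes that fits.

turn(right), move(1)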